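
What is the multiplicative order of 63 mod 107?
106

107 is prime, so ord(63) divides φ(107) = 106.
Divisors of 106: 1, 2, 53, 106.
Repeated squaring: 63^1 ≡ 63, 63^2 ≡ 10, 63^4 ≡ 100, 63^8 ≡ 49, 63^16 ≡ 47, 63^32 ≡ 69, 63^64 ≡ 53 (mod 107).
Test 63^d mod 107 for each divisor d in increasing order:
63^1 ≡ 63
63^2 ≡ 10
63^53 = 63^32·63^16·63^4·63^1 ≡ 106
63^106 = 63^64·63^32·63^8·63^2 ≡ 1  ← first divisor giving 1
The order is 106.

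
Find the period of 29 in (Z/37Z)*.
12

37 is prime, so ord(29) divides φ(37) = 36.
Divisors of 36: 1, 2, 3, 4, 6, 9, 12, 18, 36.
Repeated squaring: 29^1 ≡ 29, 29^2 ≡ 27, 29^4 ≡ 26, 29^8 ≡ 10, 29^16 ≡ 26, 29^32 ≡ 10 (mod 37).
Test 29^d mod 37 for each divisor d in increasing order:
29^1 ≡ 29
29^2 ≡ 27
29^3 = 29^2·29^1 ≡ 6
29^4 ≡ 26
29^6 = 29^4·29^2 ≡ 36
29^9 = 29^8·29^1 ≡ 31
29^12 = 29^8·29^4 ≡ 1  ← first divisor giving 1
The order is 12.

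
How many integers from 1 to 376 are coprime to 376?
184

376 = 2^3 × 47
φ(n) = n × ∏(1 - 1/p) for each prime p dividing n
φ(376) = 376 × (1 - 1/2) × (1 - 1/47) = 184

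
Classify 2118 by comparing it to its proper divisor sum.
abundant

Proper divisors of 2118: sum = 1 + 2 + 3 + 6 + 353 + 706 + 1059 = 2130
Since 2130 > 2118, 2118 is abundant.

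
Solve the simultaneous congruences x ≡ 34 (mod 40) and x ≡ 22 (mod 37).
1354

Using Chinese Remainder Theorem:
M = 40 × 37 = 1480
M1 = 37, M2 = 40
y1 = 37^(-1) mod 40 = 13
y2 = 40^(-1) mod 37 = 25
x = (34×37×13 + 22×40×25) mod 1480 = 1354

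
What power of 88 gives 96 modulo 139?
46

Baby-step giant-step with step n = ⌈√139⌉ = 12.
Baby steps 88^j mod 139 (j:value) for j=0..11: 0:1, 1:88, 2:99, 3:94, 4:71, 5:132, 6:79, 7:2, 8:37, 9:59, 10:49, 11:3.
Giant-step multiplier: 88^(-12) ≡ 88^(138-12) = 88^126 ≡ 129 (mod 139).
Giant steps γ_i = 96·129^i mod 139: γ_0=96, γ_1=13, γ_2=9, γ_3=49 (in table at j=10).
x = i·n + j = 3·12 + 10 = 46.
Check: 88^46 ≡ 96 (mod 139).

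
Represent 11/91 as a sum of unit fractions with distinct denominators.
1/9 + 1/103 + 1/16872 + 1/474423768

Greedy algorithm:
11/91: ceiling(91/11) = 9, use 1/9
8/819: ceiling(819/8) = 103, use 1/103
5/84357: ceiling(84357/5) = 16872, use 1/16872
1/474423768: ceiling(474423768/1) = 474423768, use 1/474423768
Result: 11/91 = 1/9 + 1/103 + 1/16872 + 1/474423768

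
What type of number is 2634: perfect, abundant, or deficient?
abundant

Proper divisors of 2634: sum = 1 + 2 + 3 + 6 + 439 + 878 + 1317 = 2646
Since 2646 > 2634, 2634 is abundant.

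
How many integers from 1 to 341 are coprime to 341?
300

341 = 11 × 31
φ(n) = n × ∏(1 - 1/p) for each prime p dividing n
φ(341) = 341 × (1 - 1/11) × (1 - 1/31) = 300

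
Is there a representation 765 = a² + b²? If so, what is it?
6² + 27² (a=6, b=27)

Factorization: 765 = 3^2 × 5 × 17
By Fermat: n is sum of two squares iff every prime p ≡ 3 (mod 4) appears to even power.
All primes ≡ 3 (mod 4) appear to even power.
Search a = 0, 1, 2, … for 765 - a² a perfect square: first hit at a = 6: 765 - 36 = 729 = 27².
765 = 6² + 27² = 36 + 729 ✓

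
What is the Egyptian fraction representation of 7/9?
1/2 + 1/4 + 1/36

Greedy algorithm:
7/9: ceiling(9/7) = 2, use 1/2
5/18: ceiling(18/5) = 4, use 1/4
1/36: ceiling(36/1) = 36, use 1/36
Result: 7/9 = 1/2 + 1/4 + 1/36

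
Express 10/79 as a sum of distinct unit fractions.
1/8 + 1/632

Greedy algorithm:
10/79: ceiling(79/10) = 8, use 1/8
1/632: ceiling(632/1) = 632, use 1/632
Result: 10/79 = 1/8 + 1/632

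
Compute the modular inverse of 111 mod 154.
111

gcd(111, 154) = 1, so the inverse exists.
Extended Euclidean algorithm on (154, 111):
154 = 1 × 111 + 43  ⟹  43 = (1)·154 + (-1)·111
111 = 2 × 43 + 25  ⟹  25 = (-2)·154 + (3)·111
43 = 1 × 25 + 18  ⟹  18 = (3)·154 + (-4)·111
25 = 1 × 18 + 7  ⟹  7 = (-5)·154 + (7)·111
18 = 2 × 7 + 4  ⟹  4 = (13)·154 + (-18)·111
7 = 1 × 4 + 3  ⟹  3 = (-18)·154 + (25)·111
4 = 1 × 3 + 1  ⟹  1 = (31)·154 + (-43)·111
So (-43)·111 ≡ 1 (mod 154), i.e. 111^(-1) ≡ -43 ≡ 111 (mod 154).
Check: 111 × 111 = 12321 ≡ 1 (mod 154)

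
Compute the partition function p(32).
8349

p(n) counts ways to write n as a sum of positive integers (order ignored).
Euler's pentagonal recurrence: p(k) = p(k-1) + p(k-2) - p(k-5) - p(k-7) + p(k-12) + p(k-15) - ... (offsets j(3j∓1)/2, signs ++--, p(0)=1, p(<0)=0).
DP table for k = 0..31: p(0)=1, p(1)=1, p(2)=2, p(3)=3, p(4)=5, p(5)=7, p(6)=11, p(7)=15, p(8)=22, p(9)=30, p(10)=42, p(11)=56, p(12)=77, p(13)=101, p(14)=135, p(15)=176, p(16)=231, p(17)=297, p(18)=385, p(19)=490, p(20)=627, p(21)=792, p(22)=1002, p(23)=1255, p(24)=1575, p(25)=1958, p(26)=2436, p(27)=3010, p(28)=3718, p(29)=4565, p(30)=5604, p(31)=6842.
Final step: p(32) = p(31) + p(30) - p(27) - p(25) + p(20) + p(17) - p(10) - p(6)
= 6842 + 5604 - 3010 - 1958 + 627 + 297 - 42 - 11
= 8349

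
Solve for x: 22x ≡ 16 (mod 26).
x ≡ 9 (mod 13)

gcd(22, 26) = 2, which divides 16, so solutions exist.
Divide through by 2: 11x ≡ 8 (mod 13).
Find 11^(-1) mod 13 by the extended Euclidean algorithm:
13 = 1 × 11 + 2  ⟹  2 = (1)·13 + (-1)·11
11 = 5 × 2 + 1  ⟹  1 = (-5)·13 + (6)·11
So (6)·11 ≡ 1 (mod 13), i.e. 11^(-1) ≡ 6 (mod 13).
x ≡ 6 × 8 = 48 ≡ 9 (mod 13).
Check: 22 × 9 = 198 ≡ 16 (mod 26).
x ≡ 9 (mod 13), giving 2 solutions mod 26.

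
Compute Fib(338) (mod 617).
453

Matrix identity: Q^n = [[F_(n+1), F_n], [F_n, F_(n-1)]] with Q = [[1,1],[1,0]].
n = 338 = 101010010₂. Square-and-multiply, entries mod 617:
Q^1 = [[1,1],[1,0]]
Q^2 = (Q^1)² = [[2,1],[1,1]]
Q^5 = (Q^2)²·Q = [[8,5],[5,3]]
Q^10 = (Q^5)² = [[89,55],[55,34]]
Q^21 = (Q^10)²·Q = [[435,457],[457,595]]
Q^42 = (Q^21)² = [[109,556],[556,170]]
Q^84 = (Q^42)² = [[177,257],[257,537]]
Q^169 = (Q^84)²·Q = [[141,509],[509,249]]
Q^338 = (Q^169)² = [[78,453],[453,242]]
F_338 mod 617 = Q^338[0][1] = 453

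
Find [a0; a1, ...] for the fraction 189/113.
[1; 1, 2, 18, 2]

Euclidean algorithm steps:
189 = 1 × 113 + 76
113 = 1 × 76 + 37
76 = 2 × 37 + 2
37 = 18 × 2 + 1
2 = 2 × 1 + 0
Continued fraction: [1; 1, 2, 18, 2]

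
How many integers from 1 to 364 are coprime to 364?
144

364 = 2^2 × 7 × 13
φ(n) = n × ∏(1 - 1/p) for each prime p dividing n
φ(364) = 364 × (1 - 1/2) × (1 - 1/7) × (1 - 1/13) = 144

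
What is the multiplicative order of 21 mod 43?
7

43 is prime, so ord(21) divides φ(43) = 42.
Divisors of 42: 1, 2, 3, 6, 7, 14, 21, 42.
Repeated squaring: 21^1 ≡ 21, 21^2 ≡ 11, 21^4 ≡ 35, 21^8 ≡ 21, 21^16 ≡ 11, 21^32 ≡ 35 (mod 43).
Test 21^d mod 43 for each divisor d in increasing order:
21^1 ≡ 21
21^2 ≡ 11
21^3 = 21^2·21^1 ≡ 16
21^6 = 21^4·21^2 ≡ 41
21^7 = 21^4·21^2·21^1 ≡ 1  ← first divisor giving 1
The order is 7.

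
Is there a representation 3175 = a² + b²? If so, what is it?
Not possible

Factorization: 3175 = 5^2 × 127
By Fermat: n is sum of two squares iff every prime p ≡ 3 (mod 4) appears to even power.
Prime(s) ≡ 3 (mod 4) with odd exponent: [(127, 1)]
Therefore 3175 cannot be expressed as a² + b².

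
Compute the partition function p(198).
3345365983698

p(n) counts ways to write n as a sum of positive integers (order ignored).
Euler's pentagonal recurrence: p(k) = p(k-1) + p(k-2) - p(k-5) - p(k-7) + p(k-12) + p(k-15) - ... (offsets j(3j∓1)/2, signs ++--, p(0)=1, p(<0)=0).
DP table for k = 0..197: p(0)=1, p(1)=1, p(2)=2, p(3)=3, p(4)=5, p(5)=7, p(6)=11, p(7)=15, p(8)=22, p(9)=30, p(10)=42, p(11)=56, p(12)=77, p(13)=101, p(14)=135, p(15)=176, p(16)=231, p(17)=297, p(18)=385, p(19)=490, p(20)=627, p(21)=792, p(22)=1002, p(23)=1255, p(24)=1575, p(25)=1958, p(26)=2436, p(27)=3010, p(28)=3718, p(29)=4565, p(30)=5604, p(31)=6842, p(32)=8349, p(33)=10143, p(34)=12310, p(35)=14883, p(36)=17977, p(37)=21637, p(38)=26015, p(39)=31185, p(40)=37338, p(41)=44583, p(42)=53174, p(43)=63261, p(44)=75175, p(45)=89134, p(46)=105558, p(47)=124754, p(48)=147273, p(49)=173525, p(50)=204226, p(51)=239943, p(52)=281589, p(53)=329931, p(54)=386155, p(55)=451276, p(56)=526823, p(57)=614154, p(58)=715220, p(59)=831820, p(60)=966467, p(61)=1121505, p(62)=1300156, p(63)=1505499, p(64)=1741630, p(65)=2012558, p(66)=2323520, p(67)=2679689, p(68)=3087735, p(69)=3554345, p(70)=4087968, p(71)=4697205, p(72)=5392783, p(73)=6185689, p(74)=7089500, p(75)=8118264, p(76)=9289091, p(77)=10619863, p(78)=12132164, p(79)=13848650, p(80)=15796476, p(81)=18004327, p(82)=20506255, p(83)=23338469, p(84)=26543660, p(85)=30167357, p(86)=34262962, p(87)=38887673, p(88)=44108109, p(89)=49995925, p(90)=56634173, p(91)=64112359, p(92)=72533807, p(93)=82010177, p(94)=92669720, p(95)=104651419, p(96)=118114304, p(97)=133230930, p(98)=150198136, p(99)=169229875, p(100)=190569292, p(101)=214481126, p(102)=241265379, p(103)=271248950, p(104)=304801365, p(105)=342325709, p(106)=384276336, p(107)=431149389, p(108)=483502844, p(109)=541946240, p(110)=607163746, p(111)=679903203, p(112)=761002156, p(113)=851376628, p(114)=952050665, p(115)=1064144451, p(116)=1188908248, p(117)=1327710076, p(118)=1482074143, p(119)=1653668665, p(120)=1844349560, p(121)=2056148051, p(122)=2291320912, p(123)=2552338241, p(124)=2841940500, p(125)=3163127352, p(126)=3519222692, p(127)=3913864295, p(128)=4351078600, p(129)=4835271870, p(130)=5371315400, p(131)=5964539504, p(132)=6620830889, p(133)=7346629512, p(134)=8149040695, p(135)=9035836076, p(136)=10015581680, p(137)=11097645016, p(138)=12292341831, p(139)=13610949895, p(140)=15065878135, p(141)=16670689208, p(142)=18440293320, p(143)=20390982757, p(144)=22540654445, p(145)=24908858009, p(146)=27517052599, p(147)=30388671978, p(148)=33549419497, p(149)=37027355200, p(150)=40853235313, p(151)=45060624582, p(152)=49686288421, p(153)=54770336324, p(154)=60356673280, p(155)=66493182097, p(156)=73232243759, p(157)=80630964769, p(158)=88751778802, p(159)=97662728555, p(160)=107438159466, p(161)=118159068427, p(162)=129913904637, p(163)=142798995930, p(164)=156919475295, p(165)=172389800255, p(166)=189334822579, p(167)=207890420102, p(168)=228204732751, p(169)=250438925115, p(170)=274768617130, p(171)=301384802048, p(172)=330495499613, p(173)=362326859895, p(174)=397125074750, p(175)=435157697830, p(176)=476715857290, p(177)=522115831195, p(178)=571701605655, p(179)=625846753120, p(180)=684957390936, p(181)=749474411781, p(182)=819876908323, p(183)=896684817527, p(184)=980462880430, p(185)=1071823774337, p(186)=1171432692373, p(187)=1280011042268, p(188)=1398341745571, p(189)=1527273599625, p(190)=1667727404093, p(191)=1820701100652, p(192)=1987276856363, p(193)=2168627105469, p(194)=2366022741845, p(195)=2580840212973, p(196)=2814570987591, p(197)=3068829878530.
Final step: p(198) = p(197) + p(196) - p(193) - p(191) + p(186) + p(183) - p(176) - p(172) + p(163) + p(158) - p(147) - p(141) + p(128) + p(121) - p(106) - p(98) + p(81) + p(72) - p(53) - p(43) + p(22) + p(11)
= 3068829878530 + 2814570987591 - 2168627105469 - 1820701100652 + 1171432692373 + 896684817527 - 476715857290 - 330495499613 + 142798995930 + 88751778802 - 30388671978 - 16670689208 + 4351078600 + 2056148051 - 384276336 - 150198136 + 18004327 + 5392783 - 329931 - 63261 + 1002 + 56
= 3345365983698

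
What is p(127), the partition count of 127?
3913864295

p(n) counts ways to write n as a sum of positive integers (order ignored).
Euler's pentagonal recurrence: p(k) = p(k-1) + p(k-2) - p(k-5) - p(k-7) + p(k-12) + p(k-15) - ... (offsets j(3j∓1)/2, signs ++--, p(0)=1, p(<0)=0).
DP table for k = 0..126: p(0)=1, p(1)=1, p(2)=2, p(3)=3, p(4)=5, p(5)=7, p(6)=11, p(7)=15, p(8)=22, p(9)=30, p(10)=42, p(11)=56, p(12)=77, p(13)=101, p(14)=135, p(15)=176, p(16)=231, p(17)=297, p(18)=385, p(19)=490, p(20)=627, p(21)=792, p(22)=1002, p(23)=1255, p(24)=1575, p(25)=1958, p(26)=2436, p(27)=3010, p(28)=3718, p(29)=4565, p(30)=5604, p(31)=6842, p(32)=8349, p(33)=10143, p(34)=12310, p(35)=14883, p(36)=17977, p(37)=21637, p(38)=26015, p(39)=31185, p(40)=37338, p(41)=44583, p(42)=53174, p(43)=63261, p(44)=75175, p(45)=89134, p(46)=105558, p(47)=124754, p(48)=147273, p(49)=173525, p(50)=204226, p(51)=239943, p(52)=281589, p(53)=329931, p(54)=386155, p(55)=451276, p(56)=526823, p(57)=614154, p(58)=715220, p(59)=831820, p(60)=966467, p(61)=1121505, p(62)=1300156, p(63)=1505499, p(64)=1741630, p(65)=2012558, p(66)=2323520, p(67)=2679689, p(68)=3087735, p(69)=3554345, p(70)=4087968, p(71)=4697205, p(72)=5392783, p(73)=6185689, p(74)=7089500, p(75)=8118264, p(76)=9289091, p(77)=10619863, p(78)=12132164, p(79)=13848650, p(80)=15796476, p(81)=18004327, p(82)=20506255, p(83)=23338469, p(84)=26543660, p(85)=30167357, p(86)=34262962, p(87)=38887673, p(88)=44108109, p(89)=49995925, p(90)=56634173, p(91)=64112359, p(92)=72533807, p(93)=82010177, p(94)=92669720, p(95)=104651419, p(96)=118114304, p(97)=133230930, p(98)=150198136, p(99)=169229875, p(100)=190569292, p(101)=214481126, p(102)=241265379, p(103)=271248950, p(104)=304801365, p(105)=342325709, p(106)=384276336, p(107)=431149389, p(108)=483502844, p(109)=541946240, p(110)=607163746, p(111)=679903203, p(112)=761002156, p(113)=851376628, p(114)=952050665, p(115)=1064144451, p(116)=1188908248, p(117)=1327710076, p(118)=1482074143, p(119)=1653668665, p(120)=1844349560, p(121)=2056148051, p(122)=2291320912, p(123)=2552338241, p(124)=2841940500, p(125)=3163127352, p(126)=3519222692.
Final step: p(127) = p(126) + p(125) - p(122) - p(120) + p(115) + p(112) - p(105) - p(101) + p(92) + p(87) - p(76) - p(70) + p(57) + p(50) - p(35) - p(27) + p(10) + p(1)
= 3519222692 + 3163127352 - 2291320912 - 1844349560 + 1064144451 + 761002156 - 342325709 - 214481126 + 72533807 + 38887673 - 9289091 - 4087968 + 614154 + 204226 - 14883 - 3010 + 42 + 1
= 3913864295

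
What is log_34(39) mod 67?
8

Baby-step giant-step with step n = ⌈√67⌉ = 9.
Baby steps 34^j mod 67 (j:value) for j=0..8: 0:1, 1:34, 2:17, 3:42, 4:21, 5:44, 6:22, 7:11, 8:39.
h = 39 is already in the table at j=8, so x = 8.
Check: 34^8 ≡ 39 (mod 67).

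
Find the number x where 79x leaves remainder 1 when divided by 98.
67

gcd(79, 98) = 1, so the inverse exists.
Extended Euclidean algorithm on (98, 79):
98 = 1 × 79 + 19  ⟹  19 = (1)·98 + (-1)·79
79 = 4 × 19 + 3  ⟹  3 = (-4)·98 + (5)·79
19 = 6 × 3 + 1  ⟹  1 = (25)·98 + (-31)·79
So (-31)·79 ≡ 1 (mod 98), i.e. 79^(-1) ≡ -31 ≡ 67 (mod 98).
Check: 79 × 67 = 5293 ≡ 1 (mod 98)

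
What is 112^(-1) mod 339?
112

gcd(112, 339) = 1, so the inverse exists.
Extended Euclidean algorithm on (339, 112):
339 = 3 × 112 + 3  ⟹  3 = (1)·339 + (-3)·112
112 = 37 × 3 + 1  ⟹  1 = (-37)·339 + (112)·112
So (112)·112 ≡ 1 (mod 339), i.e. 112^(-1) ≡ 112 (mod 339).
Check: 112 × 112 = 12544 ≡ 1 (mod 339)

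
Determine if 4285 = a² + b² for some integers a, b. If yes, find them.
21² + 62² (a=21, b=62)

Factorization: 4285 = 5 × 857
By Fermat: n is sum of two squares iff every prime p ≡ 3 (mod 4) appears to even power.
All primes ≡ 3 (mod 4) appear to even power.
Search a = 0, 1, 2, … for 4285 - a² a perfect square: first hit at a = 21: 4285 - 441 = 3844 = 62².
4285 = 21² + 62² = 441 + 3844 ✓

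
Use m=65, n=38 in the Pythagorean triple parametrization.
(2781, 4940, 5669)

Euclid's formula: a = m² - n², b = 2mn, c = m² + n²
m = 65, n = 38
a = 65² - 38² = 4225 - 1444 = 2781
b = 2 × 65 × 38 = 4940
c = 65² + 38² = 4225 + 1444 = 5669
Verification: 2781² + 4940² = 7733961 + 24403600 = 32137561 = 5669² ✓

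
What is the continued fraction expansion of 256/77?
[3; 3, 12, 2]

Euclidean algorithm steps:
256 = 3 × 77 + 25
77 = 3 × 25 + 2
25 = 12 × 2 + 1
2 = 2 × 1 + 0
Continued fraction: [3; 3, 12, 2]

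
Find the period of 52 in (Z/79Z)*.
13

79 is prime, so ord(52) divides φ(79) = 78.
Divisors of 78: 1, 2, 3, 6, 13, 26, 39, 78.
Repeated squaring: 52^1 ≡ 52, 52^2 ≡ 18, 52^4 ≡ 8, 52^8 ≡ 64, 52^16 ≡ 67, 52^32 ≡ 65, 52^64 ≡ 38 (mod 79).
Test 52^d mod 79 for each divisor d in increasing order:
52^1 ≡ 52
52^2 ≡ 18
52^3 = 52^2·52^1 ≡ 67
52^6 = 52^4·52^2 ≡ 65
52^13 = 52^8·52^4·52^1 ≡ 1  ← first divisor giving 1
The order is 13.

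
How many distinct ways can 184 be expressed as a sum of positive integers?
980462880430

p(n) counts ways to write n as a sum of positive integers (order ignored).
Euler's pentagonal recurrence: p(k) = p(k-1) + p(k-2) - p(k-5) - p(k-7) + p(k-12) + p(k-15) - ... (offsets j(3j∓1)/2, signs ++--, p(0)=1, p(<0)=0).
DP table for k = 0..183: p(0)=1, p(1)=1, p(2)=2, p(3)=3, p(4)=5, p(5)=7, p(6)=11, p(7)=15, p(8)=22, p(9)=30, p(10)=42, p(11)=56, p(12)=77, p(13)=101, p(14)=135, p(15)=176, p(16)=231, p(17)=297, p(18)=385, p(19)=490, p(20)=627, p(21)=792, p(22)=1002, p(23)=1255, p(24)=1575, p(25)=1958, p(26)=2436, p(27)=3010, p(28)=3718, p(29)=4565, p(30)=5604, p(31)=6842, p(32)=8349, p(33)=10143, p(34)=12310, p(35)=14883, p(36)=17977, p(37)=21637, p(38)=26015, p(39)=31185, p(40)=37338, p(41)=44583, p(42)=53174, p(43)=63261, p(44)=75175, p(45)=89134, p(46)=105558, p(47)=124754, p(48)=147273, p(49)=173525, p(50)=204226, p(51)=239943, p(52)=281589, p(53)=329931, p(54)=386155, p(55)=451276, p(56)=526823, p(57)=614154, p(58)=715220, p(59)=831820, p(60)=966467, p(61)=1121505, p(62)=1300156, p(63)=1505499, p(64)=1741630, p(65)=2012558, p(66)=2323520, p(67)=2679689, p(68)=3087735, p(69)=3554345, p(70)=4087968, p(71)=4697205, p(72)=5392783, p(73)=6185689, p(74)=7089500, p(75)=8118264, p(76)=9289091, p(77)=10619863, p(78)=12132164, p(79)=13848650, p(80)=15796476, p(81)=18004327, p(82)=20506255, p(83)=23338469, p(84)=26543660, p(85)=30167357, p(86)=34262962, p(87)=38887673, p(88)=44108109, p(89)=49995925, p(90)=56634173, p(91)=64112359, p(92)=72533807, p(93)=82010177, p(94)=92669720, p(95)=104651419, p(96)=118114304, p(97)=133230930, p(98)=150198136, p(99)=169229875, p(100)=190569292, p(101)=214481126, p(102)=241265379, p(103)=271248950, p(104)=304801365, p(105)=342325709, p(106)=384276336, p(107)=431149389, p(108)=483502844, p(109)=541946240, p(110)=607163746, p(111)=679903203, p(112)=761002156, p(113)=851376628, p(114)=952050665, p(115)=1064144451, p(116)=1188908248, p(117)=1327710076, p(118)=1482074143, p(119)=1653668665, p(120)=1844349560, p(121)=2056148051, p(122)=2291320912, p(123)=2552338241, p(124)=2841940500, p(125)=3163127352, p(126)=3519222692, p(127)=3913864295, p(128)=4351078600, p(129)=4835271870, p(130)=5371315400, p(131)=5964539504, p(132)=6620830889, p(133)=7346629512, p(134)=8149040695, p(135)=9035836076, p(136)=10015581680, p(137)=11097645016, p(138)=12292341831, p(139)=13610949895, p(140)=15065878135, p(141)=16670689208, p(142)=18440293320, p(143)=20390982757, p(144)=22540654445, p(145)=24908858009, p(146)=27517052599, p(147)=30388671978, p(148)=33549419497, p(149)=37027355200, p(150)=40853235313, p(151)=45060624582, p(152)=49686288421, p(153)=54770336324, p(154)=60356673280, p(155)=66493182097, p(156)=73232243759, p(157)=80630964769, p(158)=88751778802, p(159)=97662728555, p(160)=107438159466, p(161)=118159068427, p(162)=129913904637, p(163)=142798995930, p(164)=156919475295, p(165)=172389800255, p(166)=189334822579, p(167)=207890420102, p(168)=228204732751, p(169)=250438925115, p(170)=274768617130, p(171)=301384802048, p(172)=330495499613, p(173)=362326859895, p(174)=397125074750, p(175)=435157697830, p(176)=476715857290, p(177)=522115831195, p(178)=571701605655, p(179)=625846753120, p(180)=684957390936, p(181)=749474411781, p(182)=819876908323, p(183)=896684817527.
Final step: p(184) = p(183) + p(182) - p(179) - p(177) + p(172) + p(169) - p(162) - p(158) + p(149) + p(144) - p(133) - p(127) + p(114) + p(107) - p(92) - p(84) + p(67) + p(58) - p(39) - p(29) + p(8)
= 896684817527 + 819876908323 - 625846753120 - 522115831195 + 330495499613 + 250438925115 - 129913904637 - 88751778802 + 37027355200 + 22540654445 - 7346629512 - 3913864295 + 952050665 + 431149389 - 72533807 - 26543660 + 2679689 + 715220 - 31185 - 4565 + 22
= 980462880430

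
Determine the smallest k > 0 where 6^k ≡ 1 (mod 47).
23

47 is prime, so ord(6) divides φ(47) = 46.
Divisors of 46: 1, 2, 23, 46.
Repeated squaring: 6^1 ≡ 6, 6^2 ≡ 36, 6^4 ≡ 27, 6^8 ≡ 24, 6^16 ≡ 12, 6^32 ≡ 3 (mod 47).
Test 6^d mod 47 for each divisor d in increasing order:
6^1 ≡ 6
6^2 ≡ 36
6^23 = 6^16·6^4·6^2·6^1 ≡ 1  ← first divisor giving 1
The order is 23.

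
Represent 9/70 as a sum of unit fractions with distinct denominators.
1/8 + 1/280

Greedy algorithm:
9/70: ceiling(70/9) = 8, use 1/8
1/280: ceiling(280/1) = 280, use 1/280
Result: 9/70 = 1/8 + 1/280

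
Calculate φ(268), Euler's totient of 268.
132

268 = 2^2 × 67
φ(n) = n × ∏(1 - 1/p) for each prime p dividing n
φ(268) = 268 × (1 - 1/2) × (1 - 1/67) = 132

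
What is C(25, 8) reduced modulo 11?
0

Using Lucas' theorem:
Write n=25 and k=8 in base 11:
n in base 11: [2, 3]
k in base 11: [0, 8]
C(25,8) mod 11 = ∏ C(n_i, k_i) mod 11
Digit binomials (mod 11): C(2,0) = 1; C(3,8) = 0 (k_i > n_i)
Product: 1 × 0 = 0 ≡ 0 (mod 11)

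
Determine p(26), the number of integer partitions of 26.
2436

p(n) counts ways to write n as a sum of positive integers (order ignored).
Euler's pentagonal recurrence: p(k) = p(k-1) + p(k-2) - p(k-5) - p(k-7) + p(k-12) + p(k-15) - ... (offsets j(3j∓1)/2, signs ++--, p(0)=1, p(<0)=0).
DP table for k = 0..25: p(0)=1, p(1)=1, p(2)=2, p(3)=3, p(4)=5, p(5)=7, p(6)=11, p(7)=15, p(8)=22, p(9)=30, p(10)=42, p(11)=56, p(12)=77, p(13)=101, p(14)=135, p(15)=176, p(16)=231, p(17)=297, p(18)=385, p(19)=490, p(20)=627, p(21)=792, p(22)=1002, p(23)=1255, p(24)=1575, p(25)=1958.
Final step: p(26) = p(25) + p(24) - p(21) - p(19) + p(14) + p(11) - p(4) - p(0)
= 1958 + 1575 - 792 - 490 + 135 + 56 - 5 - 1
= 2436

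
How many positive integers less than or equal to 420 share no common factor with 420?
96

420 = 2^2 × 3 × 5 × 7
φ(n) = n × ∏(1 - 1/p) for each prime p dividing n
φ(420) = 420 × (1 - 1/2) × (1 - 1/3) × (1 - 1/5) × (1 - 1/7) = 96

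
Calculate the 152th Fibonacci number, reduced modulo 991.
196

Matrix identity: Q^n = [[F_(n+1), F_n], [F_n, F_(n-1)]] with Q = [[1,1],[1,0]].
n = 152 = 10011000₂. Square-and-multiply, entries mod 991:
Q^1 = [[1,1],[1,0]]
Q^2 = (Q^1)² = [[2,1],[1,1]]
Q^4 = (Q^2)² = [[5,3],[3,2]]
Q^9 = (Q^4)²·Q = [[55,34],[34,21]]
Q^19 = (Q^9)²·Q = [[819,217],[217,602]]
Q^38 = (Q^19)² = [[366,156],[156,210]]
Q^76 = (Q^38)² = [[723,666],[666,57]]
Q^152 = (Q^76)² = [[60,196],[196,855]]
F_152 mod 991 = Q^152[0][1] = 196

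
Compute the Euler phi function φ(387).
252

387 = 3^2 × 43
φ(n) = n × ∏(1 - 1/p) for each prime p dividing n
φ(387) = 387 × (1 - 1/3) × (1 - 1/43) = 252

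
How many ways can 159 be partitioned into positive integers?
97662728555

p(n) counts ways to write n as a sum of positive integers (order ignored).
Euler's pentagonal recurrence: p(k) = p(k-1) + p(k-2) - p(k-5) - p(k-7) + p(k-12) + p(k-15) - ... (offsets j(3j∓1)/2, signs ++--, p(0)=1, p(<0)=0).
DP table for k = 0..158: p(0)=1, p(1)=1, p(2)=2, p(3)=3, p(4)=5, p(5)=7, p(6)=11, p(7)=15, p(8)=22, p(9)=30, p(10)=42, p(11)=56, p(12)=77, p(13)=101, p(14)=135, p(15)=176, p(16)=231, p(17)=297, p(18)=385, p(19)=490, p(20)=627, p(21)=792, p(22)=1002, p(23)=1255, p(24)=1575, p(25)=1958, p(26)=2436, p(27)=3010, p(28)=3718, p(29)=4565, p(30)=5604, p(31)=6842, p(32)=8349, p(33)=10143, p(34)=12310, p(35)=14883, p(36)=17977, p(37)=21637, p(38)=26015, p(39)=31185, p(40)=37338, p(41)=44583, p(42)=53174, p(43)=63261, p(44)=75175, p(45)=89134, p(46)=105558, p(47)=124754, p(48)=147273, p(49)=173525, p(50)=204226, p(51)=239943, p(52)=281589, p(53)=329931, p(54)=386155, p(55)=451276, p(56)=526823, p(57)=614154, p(58)=715220, p(59)=831820, p(60)=966467, p(61)=1121505, p(62)=1300156, p(63)=1505499, p(64)=1741630, p(65)=2012558, p(66)=2323520, p(67)=2679689, p(68)=3087735, p(69)=3554345, p(70)=4087968, p(71)=4697205, p(72)=5392783, p(73)=6185689, p(74)=7089500, p(75)=8118264, p(76)=9289091, p(77)=10619863, p(78)=12132164, p(79)=13848650, p(80)=15796476, p(81)=18004327, p(82)=20506255, p(83)=23338469, p(84)=26543660, p(85)=30167357, p(86)=34262962, p(87)=38887673, p(88)=44108109, p(89)=49995925, p(90)=56634173, p(91)=64112359, p(92)=72533807, p(93)=82010177, p(94)=92669720, p(95)=104651419, p(96)=118114304, p(97)=133230930, p(98)=150198136, p(99)=169229875, p(100)=190569292, p(101)=214481126, p(102)=241265379, p(103)=271248950, p(104)=304801365, p(105)=342325709, p(106)=384276336, p(107)=431149389, p(108)=483502844, p(109)=541946240, p(110)=607163746, p(111)=679903203, p(112)=761002156, p(113)=851376628, p(114)=952050665, p(115)=1064144451, p(116)=1188908248, p(117)=1327710076, p(118)=1482074143, p(119)=1653668665, p(120)=1844349560, p(121)=2056148051, p(122)=2291320912, p(123)=2552338241, p(124)=2841940500, p(125)=3163127352, p(126)=3519222692, p(127)=3913864295, p(128)=4351078600, p(129)=4835271870, p(130)=5371315400, p(131)=5964539504, p(132)=6620830889, p(133)=7346629512, p(134)=8149040695, p(135)=9035836076, p(136)=10015581680, p(137)=11097645016, p(138)=12292341831, p(139)=13610949895, p(140)=15065878135, p(141)=16670689208, p(142)=18440293320, p(143)=20390982757, p(144)=22540654445, p(145)=24908858009, p(146)=27517052599, p(147)=30388671978, p(148)=33549419497, p(149)=37027355200, p(150)=40853235313, p(151)=45060624582, p(152)=49686288421, p(153)=54770336324, p(154)=60356673280, p(155)=66493182097, p(156)=73232243759, p(157)=80630964769, p(158)=88751778802.
Final step: p(159) = p(158) + p(157) - p(154) - p(152) + p(147) + p(144) - p(137) - p(133) + p(124) + p(119) - p(108) - p(102) + p(89) + p(82) - p(67) - p(59) + p(42) + p(33) - p(14) - p(4)
= 88751778802 + 80630964769 - 60356673280 - 49686288421 + 30388671978 + 22540654445 - 11097645016 - 7346629512 + 2841940500 + 1653668665 - 483502844 - 241265379 + 49995925 + 20506255 - 2679689 - 831820 + 53174 + 10143 - 135 - 5
= 97662728555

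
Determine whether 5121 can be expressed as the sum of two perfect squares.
39² + 60² (a=39, b=60)

Factorization: 5121 = 3^2 × 569
By Fermat: n is sum of two squares iff every prime p ≡ 3 (mod 4) appears to even power.
All primes ≡ 3 (mod 4) appear to even power.
Search a = 0, 1, 2, … for 5121 - a² a perfect square: first hit at a = 39: 5121 - 1521 = 3600 = 60².
5121 = 39² + 60² = 1521 + 3600 ✓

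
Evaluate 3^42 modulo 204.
93

Repeated squaring. Binary of 42 = 101010.
3^1 ≡ 3 (mod 204); 3^2 ≡ 9 (mod 204); 3^4 ≡ 81 (mod 204); 3^8 ≡ 33 (mod 204); 3^16 ≡ 69 (mod 204); 3^32 ≡ 69 (mod 204)
3^42 = 3^2 × 3^8 × 3^32 ≡ 93 (mod 204)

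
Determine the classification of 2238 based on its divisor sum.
abundant

Proper divisors of 2238: sum = 1 + 2 + 3 + 6 + 373 + 746 + 1119 = 2250
Since 2250 > 2238, 2238 is abundant.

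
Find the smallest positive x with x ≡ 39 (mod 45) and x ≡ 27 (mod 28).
1119

Using Chinese Remainder Theorem:
M = 45 × 28 = 1260
M1 = 28, M2 = 45
y1 = 28^(-1) mod 45 = 37
y2 = 45^(-1) mod 28 = 5
x = (39×28×37 + 27×45×5) mod 1260 = 1119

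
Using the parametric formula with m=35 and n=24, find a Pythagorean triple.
(649, 1680, 1801)

Euclid's formula: a = m² - n², b = 2mn, c = m² + n²
m = 35, n = 24
a = 35² - 24² = 1225 - 576 = 649
b = 2 × 35 × 24 = 1680
c = 35² + 24² = 1225 + 576 = 1801
Verification: 649² + 1680² = 421201 + 2822400 = 3243601 = 1801² ✓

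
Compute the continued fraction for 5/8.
[0; 1, 1, 1, 2]

Euclidean algorithm steps:
5 = 0 × 8 + 5
8 = 1 × 5 + 3
5 = 1 × 3 + 2
3 = 1 × 2 + 1
2 = 2 × 1 + 0
Continued fraction: [0; 1, 1, 1, 2]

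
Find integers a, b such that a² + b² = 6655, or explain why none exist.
Not possible

Factorization: 6655 = 5 × 11^3
By Fermat: n is sum of two squares iff every prime p ≡ 3 (mod 4) appears to even power.
Prime(s) ≡ 3 (mod 4) with odd exponent: [(11, 3)]
Therefore 6655 cannot be expressed as a² + b².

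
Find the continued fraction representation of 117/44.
[2; 1, 1, 1, 14]

Euclidean algorithm steps:
117 = 2 × 44 + 29
44 = 1 × 29 + 15
29 = 1 × 15 + 14
15 = 1 × 14 + 1
14 = 14 × 1 + 0
Continued fraction: [2; 1, 1, 1, 14]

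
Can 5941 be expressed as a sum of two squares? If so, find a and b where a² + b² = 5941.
30² + 71² (a=30, b=71)

Factorization: 5941 = 13 × 457
By Fermat: n is sum of two squares iff every prime p ≡ 3 (mod 4) appears to even power.
All primes ≡ 3 (mod 4) appear to even power.
Search a = 0, 1, 2, … for 5941 - a² a perfect square: first hit at a = 30: 5941 - 900 = 5041 = 71².
5941 = 30² + 71² = 900 + 5041 ✓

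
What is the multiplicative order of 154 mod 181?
30

181 is prime, so ord(154) divides φ(181) = 180.
Divisors of 180: 1, 2, 3, 4, 5, 6, 9, 10, 12, 15, 18, 20, 30, 36, 45, 60, 90, 180.
Repeated squaring: 154^1 ≡ 154, 154^2 ≡ 5, 154^4 ≡ 25, 154^8 ≡ 82, 154^16 ≡ 27, 154^32 ≡ 5, 154^64 ≡ 25, 154^128 ≡ 82 (mod 181).
Test 154^d mod 181 for each divisor d in increasing order:
154^1 ≡ 154
154^2 ≡ 5
154^3 = 154^2·154^1 ≡ 46
154^4 ≡ 25
154^5 = 154^4·154^1 ≡ 49
154^6 = 154^4·154^2 ≡ 125
154^9 = 154^8·154^1 ≡ 139
154^10 = 154^8·154^2 ≡ 48
154^12 = 154^8·154^4 ≡ 59
154^15 = 154^8·154^4·154^2·154^1 ≡ 180
154^18 = 154^16·154^2 ≡ 135
154^20 = 154^16·154^4 ≡ 132
154^30 = 154^16·154^8·154^4·154^2 ≡ 1  ← first divisor giving 1
The order is 30.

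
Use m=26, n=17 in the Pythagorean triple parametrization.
(387, 884, 965)

Euclid's formula: a = m² - n², b = 2mn, c = m² + n²
m = 26, n = 17
a = 26² - 17² = 676 - 289 = 387
b = 2 × 26 × 17 = 884
c = 26² + 17² = 676 + 289 = 965
Verification: 387² + 884² = 149769 + 781456 = 931225 = 965² ✓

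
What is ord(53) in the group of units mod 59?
29

59 is prime, so ord(53) divides φ(59) = 58.
Divisors of 58: 1, 2, 29, 58.
Repeated squaring: 53^1 ≡ 53, 53^2 ≡ 36, 53^4 ≡ 57, 53^8 ≡ 4, 53^16 ≡ 16, 53^32 ≡ 20 (mod 59).
Test 53^d mod 59 for each divisor d in increasing order:
53^1 ≡ 53
53^2 ≡ 36
53^29 = 53^16·53^8·53^4·53^1 ≡ 1  ← first divisor giving 1
The order is 29.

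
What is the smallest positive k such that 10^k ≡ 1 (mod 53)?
13

53 is prime, so ord(10) divides φ(53) = 52.
Divisors of 52: 1, 2, 4, 13, 26, 52.
Repeated squaring: 10^1 ≡ 10, 10^2 ≡ 47, 10^4 ≡ 36, 10^8 ≡ 24, 10^16 ≡ 46, 10^32 ≡ 49 (mod 53).
Test 10^d mod 53 for each divisor d in increasing order:
10^1 ≡ 10
10^2 ≡ 47
10^4 ≡ 36
10^13 = 10^8·10^4·10^1 ≡ 1  ← first divisor giving 1
The order is 13.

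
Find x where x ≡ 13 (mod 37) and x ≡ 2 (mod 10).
272

Using Chinese Remainder Theorem:
M = 37 × 10 = 370
M1 = 10, M2 = 37
y1 = 10^(-1) mod 37 = 26
y2 = 37^(-1) mod 10 = 3
x = (13×10×26 + 2×37×3) mod 370 = 272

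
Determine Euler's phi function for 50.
20

50 = 2 × 5^2
φ(n) = n × ∏(1 - 1/p) for each prime p dividing n
φ(50) = 50 × (1 - 1/2) × (1 - 1/5) = 20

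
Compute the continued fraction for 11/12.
[0; 1, 11]

Euclidean algorithm steps:
11 = 0 × 12 + 11
12 = 1 × 11 + 1
11 = 11 × 1 + 0
Continued fraction: [0; 1, 11]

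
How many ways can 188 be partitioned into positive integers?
1398341745571

p(n) counts ways to write n as a sum of positive integers (order ignored).
Euler's pentagonal recurrence: p(k) = p(k-1) + p(k-2) - p(k-5) - p(k-7) + p(k-12) + p(k-15) - ... (offsets j(3j∓1)/2, signs ++--, p(0)=1, p(<0)=0).
DP table for k = 0..187: p(0)=1, p(1)=1, p(2)=2, p(3)=3, p(4)=5, p(5)=7, p(6)=11, p(7)=15, p(8)=22, p(9)=30, p(10)=42, p(11)=56, p(12)=77, p(13)=101, p(14)=135, p(15)=176, p(16)=231, p(17)=297, p(18)=385, p(19)=490, p(20)=627, p(21)=792, p(22)=1002, p(23)=1255, p(24)=1575, p(25)=1958, p(26)=2436, p(27)=3010, p(28)=3718, p(29)=4565, p(30)=5604, p(31)=6842, p(32)=8349, p(33)=10143, p(34)=12310, p(35)=14883, p(36)=17977, p(37)=21637, p(38)=26015, p(39)=31185, p(40)=37338, p(41)=44583, p(42)=53174, p(43)=63261, p(44)=75175, p(45)=89134, p(46)=105558, p(47)=124754, p(48)=147273, p(49)=173525, p(50)=204226, p(51)=239943, p(52)=281589, p(53)=329931, p(54)=386155, p(55)=451276, p(56)=526823, p(57)=614154, p(58)=715220, p(59)=831820, p(60)=966467, p(61)=1121505, p(62)=1300156, p(63)=1505499, p(64)=1741630, p(65)=2012558, p(66)=2323520, p(67)=2679689, p(68)=3087735, p(69)=3554345, p(70)=4087968, p(71)=4697205, p(72)=5392783, p(73)=6185689, p(74)=7089500, p(75)=8118264, p(76)=9289091, p(77)=10619863, p(78)=12132164, p(79)=13848650, p(80)=15796476, p(81)=18004327, p(82)=20506255, p(83)=23338469, p(84)=26543660, p(85)=30167357, p(86)=34262962, p(87)=38887673, p(88)=44108109, p(89)=49995925, p(90)=56634173, p(91)=64112359, p(92)=72533807, p(93)=82010177, p(94)=92669720, p(95)=104651419, p(96)=118114304, p(97)=133230930, p(98)=150198136, p(99)=169229875, p(100)=190569292, p(101)=214481126, p(102)=241265379, p(103)=271248950, p(104)=304801365, p(105)=342325709, p(106)=384276336, p(107)=431149389, p(108)=483502844, p(109)=541946240, p(110)=607163746, p(111)=679903203, p(112)=761002156, p(113)=851376628, p(114)=952050665, p(115)=1064144451, p(116)=1188908248, p(117)=1327710076, p(118)=1482074143, p(119)=1653668665, p(120)=1844349560, p(121)=2056148051, p(122)=2291320912, p(123)=2552338241, p(124)=2841940500, p(125)=3163127352, p(126)=3519222692, p(127)=3913864295, p(128)=4351078600, p(129)=4835271870, p(130)=5371315400, p(131)=5964539504, p(132)=6620830889, p(133)=7346629512, p(134)=8149040695, p(135)=9035836076, p(136)=10015581680, p(137)=11097645016, p(138)=12292341831, p(139)=13610949895, p(140)=15065878135, p(141)=16670689208, p(142)=18440293320, p(143)=20390982757, p(144)=22540654445, p(145)=24908858009, p(146)=27517052599, p(147)=30388671978, p(148)=33549419497, p(149)=37027355200, p(150)=40853235313, p(151)=45060624582, p(152)=49686288421, p(153)=54770336324, p(154)=60356673280, p(155)=66493182097, p(156)=73232243759, p(157)=80630964769, p(158)=88751778802, p(159)=97662728555, p(160)=107438159466, p(161)=118159068427, p(162)=129913904637, p(163)=142798995930, p(164)=156919475295, p(165)=172389800255, p(166)=189334822579, p(167)=207890420102, p(168)=228204732751, p(169)=250438925115, p(170)=274768617130, p(171)=301384802048, p(172)=330495499613, p(173)=362326859895, p(174)=397125074750, p(175)=435157697830, p(176)=476715857290, p(177)=522115831195, p(178)=571701605655, p(179)=625846753120, p(180)=684957390936, p(181)=749474411781, p(182)=819876908323, p(183)=896684817527, p(184)=980462880430, p(185)=1071823774337, p(186)=1171432692373, p(187)=1280011042268.
Final step: p(188) = p(187) + p(186) - p(183) - p(181) + p(176) + p(173) - p(166) - p(162) + p(153) + p(148) - p(137) - p(131) + p(118) + p(111) - p(96) - p(88) + p(71) + p(62) - p(43) - p(33) + p(12) + p(1)
= 1280011042268 + 1171432692373 - 896684817527 - 749474411781 + 476715857290 + 362326859895 - 189334822579 - 129913904637 + 54770336324 + 33549419497 - 11097645016 - 5964539504 + 1482074143 + 679903203 - 118114304 - 44108109 + 4697205 + 1300156 - 63261 - 10143 + 77 + 1
= 1398341745571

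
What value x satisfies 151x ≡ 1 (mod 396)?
139

gcd(151, 396) = 1, so the inverse exists.
Extended Euclidean algorithm on (396, 151):
396 = 2 × 151 + 94  ⟹  94 = (1)·396 + (-2)·151
151 = 1 × 94 + 57  ⟹  57 = (-1)·396 + (3)·151
94 = 1 × 57 + 37  ⟹  37 = (2)·396 + (-5)·151
57 = 1 × 37 + 20  ⟹  20 = (-3)·396 + (8)·151
37 = 1 × 20 + 17  ⟹  17 = (5)·396 + (-13)·151
20 = 1 × 17 + 3  ⟹  3 = (-8)·396 + (21)·151
17 = 5 × 3 + 2  ⟹  2 = (45)·396 + (-118)·151
3 = 1 × 2 + 1  ⟹  1 = (-53)·396 + (139)·151
So (139)·151 ≡ 1 (mod 396), i.e. 151^(-1) ≡ 139 (mod 396).
Check: 151 × 139 = 20989 ≡ 1 (mod 396)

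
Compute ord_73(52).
24

73 is prime, so ord(52) divides φ(73) = 72.
Divisors of 72: 1, 2, 3, 4, 6, 8, 9, 12, 18, 24, 36, 72.
Repeated squaring: 52^1 ≡ 52, 52^2 ≡ 3, 52^4 ≡ 9, 52^8 ≡ 8, 52^16 ≡ 64, 52^32 ≡ 8, 52^64 ≡ 64 (mod 73).
Test 52^d mod 73 for each divisor d in increasing order:
52^1 ≡ 52
52^2 ≡ 3
52^3 = 52^2·52^1 ≡ 10
52^4 ≡ 9
52^6 = 52^4·52^2 ≡ 27
52^8 ≡ 8
52^9 = 52^8·52^1 ≡ 51
52^12 = 52^8·52^4 ≡ 72
52^18 = 52^16·52^2 ≡ 46
52^24 = 52^16·52^8 ≡ 1  ← first divisor giving 1
The order is 24.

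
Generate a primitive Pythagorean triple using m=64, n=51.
(1495, 6528, 6697)

Euclid's formula: a = m² - n², b = 2mn, c = m² + n²
m = 64, n = 51
a = 64² - 51² = 4096 - 2601 = 1495
b = 2 × 64 × 51 = 6528
c = 64² + 51² = 4096 + 2601 = 6697
Verification: 1495² + 6528² = 2235025 + 42614784 = 44849809 = 6697² ✓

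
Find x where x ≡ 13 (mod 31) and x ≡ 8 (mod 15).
323

Using Chinese Remainder Theorem:
M = 31 × 15 = 465
M1 = 15, M2 = 31
y1 = 15^(-1) mod 31 = 29
y2 = 31^(-1) mod 15 = 1
x = (13×15×29 + 8×31×1) mod 465 = 323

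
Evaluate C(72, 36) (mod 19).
0

Using Lucas' theorem:
Write n=72 and k=36 in base 19:
n in base 19: [3, 15]
k in base 19: [1, 17]
C(72,36) mod 19 = ∏ C(n_i, k_i) mod 19
Digit binomials (mod 19): C(3,1) = 3; C(15,17) = 0 (k_i > n_i)
Product: 3 × 0 = 0 ≡ 0 (mod 19)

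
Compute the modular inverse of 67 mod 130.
33

gcd(67, 130) = 1, so the inverse exists.
Extended Euclidean algorithm on (130, 67):
130 = 1 × 67 + 63  ⟹  63 = (1)·130 + (-1)·67
67 = 1 × 63 + 4  ⟹  4 = (-1)·130 + (2)·67
63 = 15 × 4 + 3  ⟹  3 = (16)·130 + (-31)·67
4 = 1 × 3 + 1  ⟹  1 = (-17)·130 + (33)·67
So (33)·67 ≡ 1 (mod 130), i.e. 67^(-1) ≡ 33 (mod 130).
Check: 67 × 33 = 2211 ≡ 1 (mod 130)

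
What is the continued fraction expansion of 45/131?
[0; 2, 1, 10, 4]

Euclidean algorithm steps:
45 = 0 × 131 + 45
131 = 2 × 45 + 41
45 = 1 × 41 + 4
41 = 10 × 4 + 1
4 = 4 × 1 + 0
Continued fraction: [0; 2, 1, 10, 4]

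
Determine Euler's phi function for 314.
156

314 = 2 × 157
φ(n) = n × ∏(1 - 1/p) for each prime p dividing n
φ(314) = 314 × (1 - 1/2) × (1 - 1/157) = 156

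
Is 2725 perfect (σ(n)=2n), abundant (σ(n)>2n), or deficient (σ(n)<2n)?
deficient

Proper divisors of 2725: sum = 1 + 5 + 25 + 109 + 545 = 685
Since 685 < 2725, 2725 is deficient.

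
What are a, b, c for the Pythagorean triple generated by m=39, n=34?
(365, 2652, 2677)

Euclid's formula: a = m² - n², b = 2mn, c = m² + n²
m = 39, n = 34
a = 39² - 34² = 1521 - 1156 = 365
b = 2 × 39 × 34 = 2652
c = 39² + 34² = 1521 + 1156 = 2677
Verification: 365² + 2652² = 133225 + 7033104 = 7166329 = 2677² ✓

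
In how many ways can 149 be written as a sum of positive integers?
37027355200

p(n) counts ways to write n as a sum of positive integers (order ignored).
Euler's pentagonal recurrence: p(k) = p(k-1) + p(k-2) - p(k-5) - p(k-7) + p(k-12) + p(k-15) - ... (offsets j(3j∓1)/2, signs ++--, p(0)=1, p(<0)=0).
DP table for k = 0..148: p(0)=1, p(1)=1, p(2)=2, p(3)=3, p(4)=5, p(5)=7, p(6)=11, p(7)=15, p(8)=22, p(9)=30, p(10)=42, p(11)=56, p(12)=77, p(13)=101, p(14)=135, p(15)=176, p(16)=231, p(17)=297, p(18)=385, p(19)=490, p(20)=627, p(21)=792, p(22)=1002, p(23)=1255, p(24)=1575, p(25)=1958, p(26)=2436, p(27)=3010, p(28)=3718, p(29)=4565, p(30)=5604, p(31)=6842, p(32)=8349, p(33)=10143, p(34)=12310, p(35)=14883, p(36)=17977, p(37)=21637, p(38)=26015, p(39)=31185, p(40)=37338, p(41)=44583, p(42)=53174, p(43)=63261, p(44)=75175, p(45)=89134, p(46)=105558, p(47)=124754, p(48)=147273, p(49)=173525, p(50)=204226, p(51)=239943, p(52)=281589, p(53)=329931, p(54)=386155, p(55)=451276, p(56)=526823, p(57)=614154, p(58)=715220, p(59)=831820, p(60)=966467, p(61)=1121505, p(62)=1300156, p(63)=1505499, p(64)=1741630, p(65)=2012558, p(66)=2323520, p(67)=2679689, p(68)=3087735, p(69)=3554345, p(70)=4087968, p(71)=4697205, p(72)=5392783, p(73)=6185689, p(74)=7089500, p(75)=8118264, p(76)=9289091, p(77)=10619863, p(78)=12132164, p(79)=13848650, p(80)=15796476, p(81)=18004327, p(82)=20506255, p(83)=23338469, p(84)=26543660, p(85)=30167357, p(86)=34262962, p(87)=38887673, p(88)=44108109, p(89)=49995925, p(90)=56634173, p(91)=64112359, p(92)=72533807, p(93)=82010177, p(94)=92669720, p(95)=104651419, p(96)=118114304, p(97)=133230930, p(98)=150198136, p(99)=169229875, p(100)=190569292, p(101)=214481126, p(102)=241265379, p(103)=271248950, p(104)=304801365, p(105)=342325709, p(106)=384276336, p(107)=431149389, p(108)=483502844, p(109)=541946240, p(110)=607163746, p(111)=679903203, p(112)=761002156, p(113)=851376628, p(114)=952050665, p(115)=1064144451, p(116)=1188908248, p(117)=1327710076, p(118)=1482074143, p(119)=1653668665, p(120)=1844349560, p(121)=2056148051, p(122)=2291320912, p(123)=2552338241, p(124)=2841940500, p(125)=3163127352, p(126)=3519222692, p(127)=3913864295, p(128)=4351078600, p(129)=4835271870, p(130)=5371315400, p(131)=5964539504, p(132)=6620830889, p(133)=7346629512, p(134)=8149040695, p(135)=9035836076, p(136)=10015581680, p(137)=11097645016, p(138)=12292341831, p(139)=13610949895, p(140)=15065878135, p(141)=16670689208, p(142)=18440293320, p(143)=20390982757, p(144)=22540654445, p(145)=24908858009, p(146)=27517052599, p(147)=30388671978, p(148)=33549419497.
Final step: p(149) = p(148) + p(147) - p(144) - p(142) + p(137) + p(134) - p(127) - p(123) + p(114) + p(109) - p(98) - p(92) + p(79) + p(72) - p(57) - p(49) + p(32) + p(23) - p(4)
= 33549419497 + 30388671978 - 22540654445 - 18440293320 + 11097645016 + 8149040695 - 3913864295 - 2552338241 + 952050665 + 541946240 - 150198136 - 72533807 + 13848650 + 5392783 - 614154 - 173525 + 8349 + 1255 - 5
= 37027355200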